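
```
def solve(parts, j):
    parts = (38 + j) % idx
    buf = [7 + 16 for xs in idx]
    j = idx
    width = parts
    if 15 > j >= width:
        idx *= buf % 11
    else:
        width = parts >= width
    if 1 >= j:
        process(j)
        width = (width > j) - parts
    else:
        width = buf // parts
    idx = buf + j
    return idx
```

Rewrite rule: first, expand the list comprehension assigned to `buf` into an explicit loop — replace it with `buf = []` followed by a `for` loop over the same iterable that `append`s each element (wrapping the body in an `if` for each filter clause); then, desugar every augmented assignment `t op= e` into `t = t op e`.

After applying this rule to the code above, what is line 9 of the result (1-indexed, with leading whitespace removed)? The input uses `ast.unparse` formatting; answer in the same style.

Transformed code:
def solve(parts, j):
    parts = (38 + j) % idx
    buf = []
    for xs in idx:
        buf.append(7 + 16)
    j = idx
    width = parts
    if 15 > j >= width:
        idx = idx * (buf % 11)
    else:
        width = parts >= width
    if 1 >= j:
        process(j)
        width = (width > j) - parts
    else:
        width = buf // parts
    idx = buf + j
    return idx

idx = idx * (buf % 11)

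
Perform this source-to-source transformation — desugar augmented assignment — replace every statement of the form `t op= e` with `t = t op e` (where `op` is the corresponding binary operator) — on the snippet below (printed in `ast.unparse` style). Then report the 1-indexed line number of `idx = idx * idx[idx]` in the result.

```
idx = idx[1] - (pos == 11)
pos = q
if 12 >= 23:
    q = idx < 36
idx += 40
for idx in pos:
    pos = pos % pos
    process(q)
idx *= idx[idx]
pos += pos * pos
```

Transformed code:
idx = idx[1] - (pos == 11)
pos = q
if 12 >= 23:
    q = idx < 36
idx = idx + 40
for idx in pos:
    pos = pos % pos
    process(q)
idx = idx * idx[idx]
pos = pos + pos * pos

9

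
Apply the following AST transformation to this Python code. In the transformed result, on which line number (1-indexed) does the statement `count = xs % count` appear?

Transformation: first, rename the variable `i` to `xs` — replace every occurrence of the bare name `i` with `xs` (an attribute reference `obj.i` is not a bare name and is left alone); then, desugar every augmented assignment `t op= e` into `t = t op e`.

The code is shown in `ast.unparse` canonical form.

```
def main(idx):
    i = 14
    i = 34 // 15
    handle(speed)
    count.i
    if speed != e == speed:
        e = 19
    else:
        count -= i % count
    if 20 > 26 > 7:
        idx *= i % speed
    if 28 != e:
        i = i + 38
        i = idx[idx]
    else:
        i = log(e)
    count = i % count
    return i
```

17

Transformed code:
def main(idx):
    xs = 14
    xs = 34 // 15
    handle(speed)
    count.i
    if speed != e == speed:
        e = 19
    else:
        count = count - xs % count
    if 20 > 26 > 7:
        idx = idx * (xs % speed)
    if 28 != e:
        xs = xs + 38
        xs = idx[idx]
    else:
        xs = log(e)
    count = xs % count
    return xs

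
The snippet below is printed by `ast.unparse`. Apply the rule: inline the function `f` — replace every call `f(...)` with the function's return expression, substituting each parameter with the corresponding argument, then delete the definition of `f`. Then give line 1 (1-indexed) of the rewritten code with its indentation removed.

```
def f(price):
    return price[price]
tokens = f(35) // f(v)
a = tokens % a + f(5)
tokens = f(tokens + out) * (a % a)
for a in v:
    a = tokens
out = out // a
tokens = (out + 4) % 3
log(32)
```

tokens = 35[35] // v[v]

Transformed code:
tokens = 35[35] // v[v]
a = tokens % a + 5[5]
tokens = (tokens + out)[tokens + out] * (a % a)
for a in v:
    a = tokens
out = out // a
tokens = (out + 4) % 3
log(32)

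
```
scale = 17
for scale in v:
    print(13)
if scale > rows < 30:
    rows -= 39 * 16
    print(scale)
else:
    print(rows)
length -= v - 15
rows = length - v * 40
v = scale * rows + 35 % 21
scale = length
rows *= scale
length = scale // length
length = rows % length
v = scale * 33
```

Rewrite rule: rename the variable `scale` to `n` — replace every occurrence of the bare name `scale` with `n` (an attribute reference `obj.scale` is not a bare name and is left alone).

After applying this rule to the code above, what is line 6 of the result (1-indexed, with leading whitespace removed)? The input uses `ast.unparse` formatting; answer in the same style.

Transformed code:
n = 17
for n in v:
    print(13)
if n > rows < 30:
    rows -= 39 * 16
    print(n)
else:
    print(rows)
length -= v - 15
rows = length - v * 40
v = n * rows + 35 % 21
n = length
rows *= n
length = n // length
length = rows % length
v = n * 33

print(n)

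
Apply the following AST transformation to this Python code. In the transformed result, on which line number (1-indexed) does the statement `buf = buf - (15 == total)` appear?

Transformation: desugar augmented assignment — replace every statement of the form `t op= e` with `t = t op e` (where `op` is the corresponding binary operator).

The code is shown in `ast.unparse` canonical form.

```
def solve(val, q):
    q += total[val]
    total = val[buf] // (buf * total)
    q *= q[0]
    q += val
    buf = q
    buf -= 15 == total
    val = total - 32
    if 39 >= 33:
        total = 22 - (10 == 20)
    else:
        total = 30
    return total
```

Transformed code:
def solve(val, q):
    q = q + total[val]
    total = val[buf] // (buf * total)
    q = q * q[0]
    q = q + val
    buf = q
    buf = buf - (15 == total)
    val = total - 32
    if 39 >= 33:
        total = 22 - (10 == 20)
    else:
        total = 30
    return total

7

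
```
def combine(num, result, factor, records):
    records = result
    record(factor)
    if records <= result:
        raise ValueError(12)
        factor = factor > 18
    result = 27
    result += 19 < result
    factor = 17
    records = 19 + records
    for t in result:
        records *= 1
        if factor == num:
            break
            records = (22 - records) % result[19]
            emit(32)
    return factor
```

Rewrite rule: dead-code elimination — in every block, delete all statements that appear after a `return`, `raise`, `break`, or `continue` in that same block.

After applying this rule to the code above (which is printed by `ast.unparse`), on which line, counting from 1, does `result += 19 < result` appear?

7

Transformed code:
def combine(num, result, factor, records):
    records = result
    record(factor)
    if records <= result:
        raise ValueError(12)
    result = 27
    result += 19 < result
    factor = 17
    records = 19 + records
    for t in result:
        records *= 1
        if factor == num:
            break
    return factor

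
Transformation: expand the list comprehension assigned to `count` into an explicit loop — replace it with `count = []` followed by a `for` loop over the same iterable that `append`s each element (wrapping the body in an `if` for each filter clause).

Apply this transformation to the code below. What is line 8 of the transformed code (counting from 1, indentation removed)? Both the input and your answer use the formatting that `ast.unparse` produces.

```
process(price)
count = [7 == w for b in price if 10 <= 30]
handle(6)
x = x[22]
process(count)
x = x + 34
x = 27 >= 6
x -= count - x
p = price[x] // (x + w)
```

Transformed code:
process(price)
count = []
for b in price:
    if 10 <= 30:
        count.append(7 == w)
handle(6)
x = x[22]
process(count)
x = x + 34
x = 27 >= 6
x -= count - x
p = price[x] // (x + w)

process(count)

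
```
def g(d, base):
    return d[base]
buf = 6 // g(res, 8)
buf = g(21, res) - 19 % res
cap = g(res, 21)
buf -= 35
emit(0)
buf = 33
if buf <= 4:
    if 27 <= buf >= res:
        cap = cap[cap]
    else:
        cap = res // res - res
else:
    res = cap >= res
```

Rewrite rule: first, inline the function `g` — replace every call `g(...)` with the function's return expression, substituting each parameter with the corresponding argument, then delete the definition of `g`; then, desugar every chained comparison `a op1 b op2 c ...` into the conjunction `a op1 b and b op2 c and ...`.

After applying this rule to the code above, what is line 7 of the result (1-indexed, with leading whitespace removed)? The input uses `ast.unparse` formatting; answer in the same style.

Transformed code:
buf = 6 // res[8]
buf = 21[res] - 19 % res
cap = res[21]
buf -= 35
emit(0)
buf = 33
if buf <= 4:
    if 27 <= buf and buf >= res:
        cap = cap[cap]
    else:
        cap = res // res - res
else:
    res = cap >= res

if buf <= 4:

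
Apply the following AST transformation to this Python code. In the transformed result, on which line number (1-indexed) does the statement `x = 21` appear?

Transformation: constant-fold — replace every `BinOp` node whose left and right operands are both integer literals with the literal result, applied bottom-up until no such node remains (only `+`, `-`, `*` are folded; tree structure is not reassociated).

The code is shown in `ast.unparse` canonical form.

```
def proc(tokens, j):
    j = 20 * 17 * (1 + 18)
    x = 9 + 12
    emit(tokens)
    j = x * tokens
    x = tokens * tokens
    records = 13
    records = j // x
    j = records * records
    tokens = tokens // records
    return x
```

Transformed code:
def proc(tokens, j):
    j = 6460
    x = 21
    emit(tokens)
    j = x * tokens
    x = tokens * tokens
    records = 13
    records = j // x
    j = records * records
    tokens = tokens // records
    return x

3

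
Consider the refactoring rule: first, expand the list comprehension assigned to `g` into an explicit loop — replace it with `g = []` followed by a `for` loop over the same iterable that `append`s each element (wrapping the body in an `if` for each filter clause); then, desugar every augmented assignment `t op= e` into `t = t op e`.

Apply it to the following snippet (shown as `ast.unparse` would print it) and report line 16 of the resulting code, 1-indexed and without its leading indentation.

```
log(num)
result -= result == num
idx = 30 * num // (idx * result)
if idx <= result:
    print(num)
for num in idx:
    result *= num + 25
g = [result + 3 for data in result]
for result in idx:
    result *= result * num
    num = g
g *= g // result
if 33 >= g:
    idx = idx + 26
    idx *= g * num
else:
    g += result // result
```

Transformed code:
log(num)
result = result - (result == num)
idx = 30 * num // (idx * result)
if idx <= result:
    print(num)
for num in idx:
    result = result * (num + 25)
g = []
for data in result:
    g.append(result + 3)
for result in idx:
    result = result * (result * num)
    num = g
g = g * (g // result)
if 33 >= g:
    idx = idx + 26
    idx = idx * (g * num)
else:
    g = g + result // result

idx = idx + 26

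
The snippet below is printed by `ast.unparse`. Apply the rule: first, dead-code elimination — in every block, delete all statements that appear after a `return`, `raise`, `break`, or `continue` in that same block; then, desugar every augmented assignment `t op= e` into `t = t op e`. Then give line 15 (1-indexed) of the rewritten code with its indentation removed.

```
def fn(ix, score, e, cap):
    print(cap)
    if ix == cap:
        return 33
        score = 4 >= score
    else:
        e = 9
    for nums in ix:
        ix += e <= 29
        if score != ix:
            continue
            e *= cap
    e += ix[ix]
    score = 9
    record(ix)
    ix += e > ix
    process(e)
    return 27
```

Transformed code:
def fn(ix, score, e, cap):
    print(cap)
    if ix == cap:
        return 33
    else:
        e = 9
    for nums in ix:
        ix = ix + (e <= 29)
        if score != ix:
            continue
    e = e + ix[ix]
    score = 9
    record(ix)
    ix = ix + (e > ix)
    process(e)
    return 27

process(e)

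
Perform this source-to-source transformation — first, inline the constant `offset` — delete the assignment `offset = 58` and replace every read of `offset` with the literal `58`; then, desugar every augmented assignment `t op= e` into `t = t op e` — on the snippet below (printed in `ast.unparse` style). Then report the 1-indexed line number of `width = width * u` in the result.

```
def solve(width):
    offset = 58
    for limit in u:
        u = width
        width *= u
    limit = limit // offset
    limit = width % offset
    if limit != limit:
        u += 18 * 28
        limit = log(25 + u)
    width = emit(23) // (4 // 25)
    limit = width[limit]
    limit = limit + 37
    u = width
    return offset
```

4

Transformed code:
def solve(width):
    for limit in u:
        u = width
        width = width * u
    limit = limit // 58
    limit = width % 58
    if limit != limit:
        u = u + 18 * 28
        limit = log(25 + u)
    width = emit(23) // (4 // 25)
    limit = width[limit]
    limit = limit + 37
    u = width
    return 58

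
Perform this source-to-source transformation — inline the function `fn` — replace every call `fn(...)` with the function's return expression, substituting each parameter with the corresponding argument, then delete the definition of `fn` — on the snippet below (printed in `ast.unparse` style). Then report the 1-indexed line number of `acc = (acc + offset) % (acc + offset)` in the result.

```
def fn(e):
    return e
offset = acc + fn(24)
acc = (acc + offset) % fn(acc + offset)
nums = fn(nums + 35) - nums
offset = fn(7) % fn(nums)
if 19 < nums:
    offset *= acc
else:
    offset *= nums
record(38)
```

2

Transformed code:
offset = acc + 24
acc = (acc + offset) % (acc + offset)
nums = nums + 35 - nums
offset = 7 % nums
if 19 < nums:
    offset *= acc
else:
    offset *= nums
record(38)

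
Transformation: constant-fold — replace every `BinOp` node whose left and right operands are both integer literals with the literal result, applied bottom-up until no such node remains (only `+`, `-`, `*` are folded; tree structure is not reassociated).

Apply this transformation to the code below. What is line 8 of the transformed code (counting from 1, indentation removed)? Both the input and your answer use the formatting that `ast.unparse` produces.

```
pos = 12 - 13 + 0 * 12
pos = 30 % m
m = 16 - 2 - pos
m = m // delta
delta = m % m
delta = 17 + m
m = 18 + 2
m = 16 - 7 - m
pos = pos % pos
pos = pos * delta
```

Transformed code:
pos = -1
pos = 30 % m
m = 14 - pos
m = m // delta
delta = m % m
delta = 17 + m
m = 20
m = 9 - m
pos = pos % pos
pos = pos * delta

m = 9 - m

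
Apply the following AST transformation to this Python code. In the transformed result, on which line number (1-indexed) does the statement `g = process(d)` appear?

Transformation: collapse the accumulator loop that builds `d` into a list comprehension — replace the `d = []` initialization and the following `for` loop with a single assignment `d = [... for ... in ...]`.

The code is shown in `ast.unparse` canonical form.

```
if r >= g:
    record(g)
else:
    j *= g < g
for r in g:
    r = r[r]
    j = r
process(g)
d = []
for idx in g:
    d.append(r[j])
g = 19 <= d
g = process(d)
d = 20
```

11

Transformed code:
if r >= g:
    record(g)
else:
    j *= g < g
for r in g:
    r = r[r]
    j = r
process(g)
d = [r[j] for idx in g]
g = 19 <= d
g = process(d)
d = 20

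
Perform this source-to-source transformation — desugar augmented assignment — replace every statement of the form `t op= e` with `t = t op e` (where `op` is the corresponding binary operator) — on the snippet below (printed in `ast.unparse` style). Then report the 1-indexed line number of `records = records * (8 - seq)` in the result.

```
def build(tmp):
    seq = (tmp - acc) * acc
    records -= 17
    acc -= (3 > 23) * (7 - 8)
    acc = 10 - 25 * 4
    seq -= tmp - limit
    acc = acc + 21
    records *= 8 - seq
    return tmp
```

8

Transformed code:
def build(tmp):
    seq = (tmp - acc) * acc
    records = records - 17
    acc = acc - (3 > 23) * (7 - 8)
    acc = 10 - 25 * 4
    seq = seq - (tmp - limit)
    acc = acc + 21
    records = records * (8 - seq)
    return tmp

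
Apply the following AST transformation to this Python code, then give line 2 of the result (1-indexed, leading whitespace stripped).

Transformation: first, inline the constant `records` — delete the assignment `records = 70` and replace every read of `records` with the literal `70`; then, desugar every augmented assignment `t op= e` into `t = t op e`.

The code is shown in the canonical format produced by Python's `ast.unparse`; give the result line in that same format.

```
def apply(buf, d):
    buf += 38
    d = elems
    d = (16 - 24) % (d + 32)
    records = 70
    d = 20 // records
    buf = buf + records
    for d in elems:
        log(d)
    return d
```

Transformed code:
def apply(buf, d):
    buf = buf + 38
    d = elems
    d = (16 - 24) % (d + 32)
    d = 20 // 70
    buf = buf + 70
    for d in elems:
        log(d)
    return d

buf = buf + 38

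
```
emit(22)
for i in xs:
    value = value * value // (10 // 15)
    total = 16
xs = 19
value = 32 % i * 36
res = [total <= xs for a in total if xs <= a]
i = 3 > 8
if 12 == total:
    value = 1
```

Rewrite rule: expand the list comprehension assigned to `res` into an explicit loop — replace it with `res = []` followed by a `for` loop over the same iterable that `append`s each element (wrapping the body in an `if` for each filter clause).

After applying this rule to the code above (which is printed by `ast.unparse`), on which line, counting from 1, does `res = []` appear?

Transformed code:
emit(22)
for i in xs:
    value = value * value // (10 // 15)
    total = 16
xs = 19
value = 32 % i * 36
res = []
for a in total:
    if xs <= a:
        res.append(total <= xs)
i = 3 > 8
if 12 == total:
    value = 1

7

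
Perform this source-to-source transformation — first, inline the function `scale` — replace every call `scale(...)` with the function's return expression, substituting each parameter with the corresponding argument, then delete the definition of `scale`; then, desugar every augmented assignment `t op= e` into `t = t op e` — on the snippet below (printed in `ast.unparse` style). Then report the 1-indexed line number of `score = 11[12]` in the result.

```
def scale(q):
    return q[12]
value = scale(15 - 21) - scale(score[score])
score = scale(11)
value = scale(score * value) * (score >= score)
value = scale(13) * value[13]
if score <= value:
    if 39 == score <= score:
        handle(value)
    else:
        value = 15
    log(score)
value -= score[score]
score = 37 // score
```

2

Transformed code:
value = (15 - 21)[12] - score[score][12]
score = 11[12]
value = (score * value)[12] * (score >= score)
value = 13[12] * value[13]
if score <= value:
    if 39 == score <= score:
        handle(value)
    else:
        value = 15
    log(score)
value = value - score[score]
score = 37 // score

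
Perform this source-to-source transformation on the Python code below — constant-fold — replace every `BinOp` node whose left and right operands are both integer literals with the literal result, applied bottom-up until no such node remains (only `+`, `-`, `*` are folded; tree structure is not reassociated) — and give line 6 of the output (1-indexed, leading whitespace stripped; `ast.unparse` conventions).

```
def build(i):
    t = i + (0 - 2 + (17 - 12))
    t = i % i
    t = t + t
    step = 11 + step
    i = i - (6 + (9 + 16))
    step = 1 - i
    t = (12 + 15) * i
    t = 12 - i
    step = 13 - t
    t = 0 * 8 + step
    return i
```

i = i - 31

Transformed code:
def build(i):
    t = i + 3
    t = i % i
    t = t + t
    step = 11 + step
    i = i - 31
    step = 1 - i
    t = 27 * i
    t = 12 - i
    step = 13 - t
    t = 0 + step
    return i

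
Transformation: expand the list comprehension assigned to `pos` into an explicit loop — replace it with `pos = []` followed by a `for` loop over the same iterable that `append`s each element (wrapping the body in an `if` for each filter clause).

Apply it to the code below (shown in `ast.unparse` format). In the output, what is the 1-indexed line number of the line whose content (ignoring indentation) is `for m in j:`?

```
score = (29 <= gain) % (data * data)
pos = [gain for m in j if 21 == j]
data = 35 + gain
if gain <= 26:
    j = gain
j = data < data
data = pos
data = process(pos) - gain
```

Transformed code:
score = (29 <= gain) % (data * data)
pos = []
for m in j:
    if 21 == j:
        pos.append(gain)
data = 35 + gain
if gain <= 26:
    j = gain
j = data < data
data = pos
data = process(pos) - gain

3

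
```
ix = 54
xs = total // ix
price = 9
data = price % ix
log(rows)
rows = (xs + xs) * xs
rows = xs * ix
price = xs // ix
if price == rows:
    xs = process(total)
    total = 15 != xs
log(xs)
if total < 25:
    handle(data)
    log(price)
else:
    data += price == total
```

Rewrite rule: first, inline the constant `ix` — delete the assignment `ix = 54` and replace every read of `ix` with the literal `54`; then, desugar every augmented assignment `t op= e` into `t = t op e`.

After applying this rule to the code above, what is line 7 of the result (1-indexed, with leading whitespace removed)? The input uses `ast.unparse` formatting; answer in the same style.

price = xs // 54

Transformed code:
xs = total // 54
price = 9
data = price % 54
log(rows)
rows = (xs + xs) * xs
rows = xs * 54
price = xs // 54
if price == rows:
    xs = process(total)
    total = 15 != xs
log(xs)
if total < 25:
    handle(data)
    log(price)
else:
    data = data + (price == total)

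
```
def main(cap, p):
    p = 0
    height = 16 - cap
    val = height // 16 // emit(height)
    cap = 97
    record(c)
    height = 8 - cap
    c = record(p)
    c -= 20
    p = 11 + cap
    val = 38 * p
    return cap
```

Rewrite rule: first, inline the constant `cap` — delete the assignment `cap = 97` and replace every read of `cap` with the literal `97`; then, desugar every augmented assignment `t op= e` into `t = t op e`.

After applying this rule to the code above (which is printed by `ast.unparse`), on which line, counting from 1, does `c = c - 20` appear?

8

Transformed code:
def main(cap, p):
    p = 0
    height = 16 - 97
    val = height // 16 // emit(height)
    record(c)
    height = 8 - 97
    c = record(p)
    c = c - 20
    p = 11 + 97
    val = 38 * p
    return 97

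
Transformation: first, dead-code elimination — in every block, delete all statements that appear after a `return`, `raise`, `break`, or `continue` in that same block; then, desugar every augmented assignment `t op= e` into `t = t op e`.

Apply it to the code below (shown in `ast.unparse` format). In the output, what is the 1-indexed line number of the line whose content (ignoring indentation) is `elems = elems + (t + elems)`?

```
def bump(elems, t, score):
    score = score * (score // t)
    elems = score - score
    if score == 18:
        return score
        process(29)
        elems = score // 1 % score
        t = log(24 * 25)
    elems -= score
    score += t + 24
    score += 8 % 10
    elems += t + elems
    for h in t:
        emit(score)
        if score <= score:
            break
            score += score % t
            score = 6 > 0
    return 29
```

9

Transformed code:
def bump(elems, t, score):
    score = score * (score // t)
    elems = score - score
    if score == 18:
        return score
    elems = elems - score
    score = score + (t + 24)
    score = score + 8 % 10
    elems = elems + (t + elems)
    for h in t:
        emit(score)
        if score <= score:
            break
    return 29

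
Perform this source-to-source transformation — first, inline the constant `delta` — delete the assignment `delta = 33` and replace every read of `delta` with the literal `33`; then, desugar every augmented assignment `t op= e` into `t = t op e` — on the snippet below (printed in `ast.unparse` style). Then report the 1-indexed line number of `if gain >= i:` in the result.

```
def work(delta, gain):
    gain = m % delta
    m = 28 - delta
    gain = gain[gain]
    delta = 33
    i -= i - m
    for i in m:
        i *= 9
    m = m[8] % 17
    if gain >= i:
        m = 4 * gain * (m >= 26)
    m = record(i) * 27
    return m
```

Transformed code:
def work(delta, gain):
    gain = m % 33
    m = 28 - 33
    gain = gain[gain]
    i = i - (i - m)
    for i in m:
        i = i * 9
    m = m[8] % 17
    if gain >= i:
        m = 4 * gain * (m >= 26)
    m = record(i) * 27
    return m

9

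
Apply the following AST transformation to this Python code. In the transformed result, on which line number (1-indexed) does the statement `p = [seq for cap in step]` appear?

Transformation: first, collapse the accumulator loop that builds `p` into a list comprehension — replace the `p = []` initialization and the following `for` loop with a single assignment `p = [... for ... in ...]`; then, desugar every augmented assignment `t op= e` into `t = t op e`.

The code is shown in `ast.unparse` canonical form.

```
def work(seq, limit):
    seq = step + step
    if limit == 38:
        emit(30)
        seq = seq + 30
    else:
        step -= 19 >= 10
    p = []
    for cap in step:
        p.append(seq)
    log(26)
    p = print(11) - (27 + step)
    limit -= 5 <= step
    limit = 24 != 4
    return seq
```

8

Transformed code:
def work(seq, limit):
    seq = step + step
    if limit == 38:
        emit(30)
        seq = seq + 30
    else:
        step = step - (19 >= 10)
    p = [seq for cap in step]
    log(26)
    p = print(11) - (27 + step)
    limit = limit - (5 <= step)
    limit = 24 != 4
    return seq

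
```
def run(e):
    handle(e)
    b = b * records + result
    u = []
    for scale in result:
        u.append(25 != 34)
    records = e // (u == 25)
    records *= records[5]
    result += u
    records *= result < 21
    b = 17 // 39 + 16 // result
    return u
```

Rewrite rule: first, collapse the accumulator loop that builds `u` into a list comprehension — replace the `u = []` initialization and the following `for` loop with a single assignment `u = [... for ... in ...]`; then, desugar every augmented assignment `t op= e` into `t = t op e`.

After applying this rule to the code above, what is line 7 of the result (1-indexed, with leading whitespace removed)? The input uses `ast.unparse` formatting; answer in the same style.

result = result + u

Transformed code:
def run(e):
    handle(e)
    b = b * records + result
    u = [25 != 34 for scale in result]
    records = e // (u == 25)
    records = records * records[5]
    result = result + u
    records = records * (result < 21)
    b = 17 // 39 + 16 // result
    return u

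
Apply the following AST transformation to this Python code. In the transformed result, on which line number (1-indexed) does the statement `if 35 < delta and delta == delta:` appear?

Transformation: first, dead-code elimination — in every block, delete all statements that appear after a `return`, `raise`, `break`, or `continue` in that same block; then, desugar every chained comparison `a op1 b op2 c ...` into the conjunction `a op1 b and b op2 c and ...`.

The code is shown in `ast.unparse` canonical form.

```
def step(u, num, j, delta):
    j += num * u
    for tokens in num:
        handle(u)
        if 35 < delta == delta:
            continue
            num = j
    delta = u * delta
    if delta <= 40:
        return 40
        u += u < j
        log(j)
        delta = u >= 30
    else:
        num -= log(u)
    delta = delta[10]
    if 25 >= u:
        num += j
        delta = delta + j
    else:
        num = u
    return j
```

Transformed code:
def step(u, num, j, delta):
    j += num * u
    for tokens in num:
        handle(u)
        if 35 < delta and delta == delta:
            continue
    delta = u * delta
    if delta <= 40:
        return 40
    else:
        num -= log(u)
    delta = delta[10]
    if 25 >= u:
        num += j
        delta = delta + j
    else:
        num = u
    return j

5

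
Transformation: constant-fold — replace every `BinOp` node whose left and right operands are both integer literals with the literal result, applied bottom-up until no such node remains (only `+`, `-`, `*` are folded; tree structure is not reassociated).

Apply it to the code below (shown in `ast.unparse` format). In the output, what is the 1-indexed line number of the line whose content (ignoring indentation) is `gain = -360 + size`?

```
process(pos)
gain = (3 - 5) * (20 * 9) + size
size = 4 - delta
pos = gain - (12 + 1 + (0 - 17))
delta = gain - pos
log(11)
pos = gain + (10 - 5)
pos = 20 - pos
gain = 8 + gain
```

Transformed code:
process(pos)
gain = -360 + size
size = 4 - delta
pos = gain - -4
delta = gain - pos
log(11)
pos = gain + 5
pos = 20 - pos
gain = 8 + gain

2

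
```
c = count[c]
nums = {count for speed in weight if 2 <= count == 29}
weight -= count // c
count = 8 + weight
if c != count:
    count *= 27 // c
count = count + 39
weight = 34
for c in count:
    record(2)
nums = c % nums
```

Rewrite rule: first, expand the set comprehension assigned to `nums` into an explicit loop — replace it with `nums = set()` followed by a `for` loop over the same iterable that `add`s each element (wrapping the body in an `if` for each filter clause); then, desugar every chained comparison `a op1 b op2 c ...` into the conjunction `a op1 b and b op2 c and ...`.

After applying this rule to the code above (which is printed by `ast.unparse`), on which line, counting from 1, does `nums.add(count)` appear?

Transformed code:
c = count[c]
nums = set()
for speed in weight:
    if 2 <= count and count == 29:
        nums.add(count)
weight -= count // c
count = 8 + weight
if c != count:
    count *= 27 // c
count = count + 39
weight = 34
for c in count:
    record(2)
nums = c % nums

5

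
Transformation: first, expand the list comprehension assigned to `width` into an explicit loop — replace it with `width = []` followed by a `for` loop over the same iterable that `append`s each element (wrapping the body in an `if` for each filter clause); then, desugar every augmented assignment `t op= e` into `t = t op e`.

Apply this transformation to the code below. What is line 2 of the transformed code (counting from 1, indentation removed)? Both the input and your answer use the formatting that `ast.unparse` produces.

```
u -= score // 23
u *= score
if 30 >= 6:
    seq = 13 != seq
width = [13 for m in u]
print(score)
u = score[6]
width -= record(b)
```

Transformed code:
u = u - score // 23
u = u * score
if 30 >= 6:
    seq = 13 != seq
width = []
for m in u:
    width.append(13)
print(score)
u = score[6]
width = width - record(b)

u = u * score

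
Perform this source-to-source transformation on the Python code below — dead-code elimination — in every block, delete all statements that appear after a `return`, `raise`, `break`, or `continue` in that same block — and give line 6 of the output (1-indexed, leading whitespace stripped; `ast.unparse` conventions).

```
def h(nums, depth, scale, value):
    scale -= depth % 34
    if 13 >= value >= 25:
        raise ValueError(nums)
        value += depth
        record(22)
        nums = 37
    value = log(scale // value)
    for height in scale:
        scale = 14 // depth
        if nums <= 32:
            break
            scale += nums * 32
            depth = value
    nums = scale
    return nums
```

Transformed code:
def h(nums, depth, scale, value):
    scale -= depth % 34
    if 13 >= value >= 25:
        raise ValueError(nums)
    value = log(scale // value)
    for height in scale:
        scale = 14 // depth
        if nums <= 32:
            break
    nums = scale
    return nums

for height in scale:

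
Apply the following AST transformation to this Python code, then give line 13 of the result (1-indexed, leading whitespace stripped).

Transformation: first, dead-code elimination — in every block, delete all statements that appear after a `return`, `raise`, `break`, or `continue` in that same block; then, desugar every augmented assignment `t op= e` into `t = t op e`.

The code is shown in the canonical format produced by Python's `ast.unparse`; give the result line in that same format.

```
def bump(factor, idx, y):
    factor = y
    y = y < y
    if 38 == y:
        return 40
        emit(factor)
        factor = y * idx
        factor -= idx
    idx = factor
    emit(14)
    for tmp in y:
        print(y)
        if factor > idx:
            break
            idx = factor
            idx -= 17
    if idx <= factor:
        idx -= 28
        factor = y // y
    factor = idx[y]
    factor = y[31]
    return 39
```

idx = idx - 28

Transformed code:
def bump(factor, idx, y):
    factor = y
    y = y < y
    if 38 == y:
        return 40
    idx = factor
    emit(14)
    for tmp in y:
        print(y)
        if factor > idx:
            break
    if idx <= factor:
        idx = idx - 28
        factor = y // y
    factor = idx[y]
    factor = y[31]
    return 39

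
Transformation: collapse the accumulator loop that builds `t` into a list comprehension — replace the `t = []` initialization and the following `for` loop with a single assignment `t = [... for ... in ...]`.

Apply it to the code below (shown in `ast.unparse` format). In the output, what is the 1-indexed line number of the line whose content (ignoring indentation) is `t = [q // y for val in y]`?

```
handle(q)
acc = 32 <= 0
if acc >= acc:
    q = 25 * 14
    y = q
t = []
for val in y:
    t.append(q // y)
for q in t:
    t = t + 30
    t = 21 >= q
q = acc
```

6

Transformed code:
handle(q)
acc = 32 <= 0
if acc >= acc:
    q = 25 * 14
    y = q
t = [q // y for val in y]
for q in t:
    t = t + 30
    t = 21 >= q
q = acc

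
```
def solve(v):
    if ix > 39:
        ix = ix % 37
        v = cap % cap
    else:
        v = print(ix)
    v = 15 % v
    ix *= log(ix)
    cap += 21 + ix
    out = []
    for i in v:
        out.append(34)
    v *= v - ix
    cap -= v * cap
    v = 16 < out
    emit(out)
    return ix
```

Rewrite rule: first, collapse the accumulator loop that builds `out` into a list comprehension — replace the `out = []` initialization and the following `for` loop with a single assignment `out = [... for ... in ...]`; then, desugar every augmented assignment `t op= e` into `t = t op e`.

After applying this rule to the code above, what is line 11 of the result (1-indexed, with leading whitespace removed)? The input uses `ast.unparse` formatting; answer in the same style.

Transformed code:
def solve(v):
    if ix > 39:
        ix = ix % 37
        v = cap % cap
    else:
        v = print(ix)
    v = 15 % v
    ix = ix * log(ix)
    cap = cap + (21 + ix)
    out = [34 for i in v]
    v = v * (v - ix)
    cap = cap - v * cap
    v = 16 < out
    emit(out)
    return ix

v = v * (v - ix)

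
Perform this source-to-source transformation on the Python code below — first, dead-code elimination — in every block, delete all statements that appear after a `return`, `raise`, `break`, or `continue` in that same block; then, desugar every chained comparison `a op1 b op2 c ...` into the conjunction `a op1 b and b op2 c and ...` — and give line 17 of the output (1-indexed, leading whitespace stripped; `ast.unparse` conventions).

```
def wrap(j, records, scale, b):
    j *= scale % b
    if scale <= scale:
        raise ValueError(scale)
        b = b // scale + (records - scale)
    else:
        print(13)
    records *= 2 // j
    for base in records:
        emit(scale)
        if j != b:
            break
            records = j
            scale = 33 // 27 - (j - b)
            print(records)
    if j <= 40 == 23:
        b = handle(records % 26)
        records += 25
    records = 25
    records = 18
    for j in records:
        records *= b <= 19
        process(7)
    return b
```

Transformed code:
def wrap(j, records, scale, b):
    j *= scale % b
    if scale <= scale:
        raise ValueError(scale)
    else:
        print(13)
    records *= 2 // j
    for base in records:
        emit(scale)
        if j != b:
            break
    if j <= 40 and 40 == 23:
        b = handle(records % 26)
        records += 25
    records = 25
    records = 18
    for j in records:
        records *= b <= 19
        process(7)
    return b

for j in records:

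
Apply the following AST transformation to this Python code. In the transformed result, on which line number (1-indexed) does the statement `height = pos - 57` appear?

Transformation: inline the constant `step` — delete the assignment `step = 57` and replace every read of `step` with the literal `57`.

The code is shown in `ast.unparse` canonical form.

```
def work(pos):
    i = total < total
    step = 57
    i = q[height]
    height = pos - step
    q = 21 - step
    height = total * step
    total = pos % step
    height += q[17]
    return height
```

Transformed code:
def work(pos):
    i = total < total
    i = q[height]
    height = pos - 57
    q = 21 - 57
    height = total * 57
    total = pos % 57
    height += q[17]
    return height

4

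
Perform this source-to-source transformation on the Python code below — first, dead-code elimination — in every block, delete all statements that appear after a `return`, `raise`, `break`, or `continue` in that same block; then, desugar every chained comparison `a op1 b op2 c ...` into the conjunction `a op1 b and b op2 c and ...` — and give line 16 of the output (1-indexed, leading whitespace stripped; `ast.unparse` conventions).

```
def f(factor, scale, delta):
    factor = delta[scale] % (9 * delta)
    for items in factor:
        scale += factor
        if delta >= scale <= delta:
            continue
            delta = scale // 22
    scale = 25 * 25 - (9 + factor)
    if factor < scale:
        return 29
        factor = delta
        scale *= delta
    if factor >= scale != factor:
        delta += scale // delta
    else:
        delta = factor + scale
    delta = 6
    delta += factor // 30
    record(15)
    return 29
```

record(15)

Transformed code:
def f(factor, scale, delta):
    factor = delta[scale] % (9 * delta)
    for items in factor:
        scale += factor
        if delta >= scale and scale <= delta:
            continue
    scale = 25 * 25 - (9 + factor)
    if factor < scale:
        return 29
    if factor >= scale and scale != factor:
        delta += scale // delta
    else:
        delta = factor + scale
    delta = 6
    delta += factor // 30
    record(15)
    return 29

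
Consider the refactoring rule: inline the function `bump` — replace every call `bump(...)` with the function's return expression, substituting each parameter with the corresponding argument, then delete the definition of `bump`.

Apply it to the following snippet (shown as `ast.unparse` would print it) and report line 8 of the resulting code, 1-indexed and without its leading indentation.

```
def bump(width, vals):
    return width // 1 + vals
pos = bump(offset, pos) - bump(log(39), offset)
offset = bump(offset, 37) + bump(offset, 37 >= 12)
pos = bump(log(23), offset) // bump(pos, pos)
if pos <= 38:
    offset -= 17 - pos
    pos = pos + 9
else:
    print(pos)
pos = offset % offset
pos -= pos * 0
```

Transformed code:
pos = offset // 1 + pos - (log(39) // 1 + offset)
offset = offset // 1 + 37 + (offset // 1 + (37 >= 12))
pos = (log(23) // 1 + offset) // (pos // 1 + pos)
if pos <= 38:
    offset -= 17 - pos
    pos = pos + 9
else:
    print(pos)
pos = offset % offset
pos -= pos * 0

print(pos)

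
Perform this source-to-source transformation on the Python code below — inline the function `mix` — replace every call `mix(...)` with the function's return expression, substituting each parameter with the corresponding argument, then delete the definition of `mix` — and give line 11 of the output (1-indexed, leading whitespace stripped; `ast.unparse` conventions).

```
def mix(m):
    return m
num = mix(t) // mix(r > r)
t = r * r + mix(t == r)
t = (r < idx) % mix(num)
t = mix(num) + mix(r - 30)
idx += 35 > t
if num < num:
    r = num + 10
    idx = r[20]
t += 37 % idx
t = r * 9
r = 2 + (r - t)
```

Transformed code:
num = t // (r > r)
t = r * r + (t == r)
t = (r < idx) % num
t = num + (r - 30)
idx += 35 > t
if num < num:
    r = num + 10
    idx = r[20]
t += 37 % idx
t = r * 9
r = 2 + (r - t)

r = 2 + (r - t)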